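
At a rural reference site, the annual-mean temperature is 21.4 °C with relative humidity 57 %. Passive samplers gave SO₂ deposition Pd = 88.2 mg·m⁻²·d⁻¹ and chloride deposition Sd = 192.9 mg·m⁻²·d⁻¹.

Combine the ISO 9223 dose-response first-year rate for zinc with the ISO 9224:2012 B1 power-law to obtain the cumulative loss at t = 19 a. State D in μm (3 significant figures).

D(19) = 43.7 μm

zinc: temperature factor f = -0.071·(11.4) = -0.8094
  sulphur-dioxide contribution → 0.5673 μm/a
  chloride contribution → 3.417 μm/a
  ⇒ r_corr(zinc) = 3.985 μm/a
Power-law: D(19) = r_corr · 19^0.813
  D(19) = 3.985 × 19^0.813 = 3.985 × 10.96 = 43.65 μm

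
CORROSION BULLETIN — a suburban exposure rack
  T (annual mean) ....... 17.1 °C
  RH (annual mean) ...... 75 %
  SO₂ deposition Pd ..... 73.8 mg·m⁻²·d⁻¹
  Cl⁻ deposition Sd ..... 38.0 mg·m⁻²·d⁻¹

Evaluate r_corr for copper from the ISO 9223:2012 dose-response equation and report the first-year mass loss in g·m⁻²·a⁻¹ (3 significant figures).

copper: temperature factor f = -0.080·(7.1) = -0.5680
  sulphur-dioxide contribution → 0.7674 μm/a
  chloride contribution → 0.9414 μm/a
  total first-year rate 1.709 μm/a
Convert to mass loss: 1.709 μm/a × 8.96 g/cm³ = 15.31 g·m⁻²·a⁻¹

r_corr = 15.3 g·m⁻²·a⁻¹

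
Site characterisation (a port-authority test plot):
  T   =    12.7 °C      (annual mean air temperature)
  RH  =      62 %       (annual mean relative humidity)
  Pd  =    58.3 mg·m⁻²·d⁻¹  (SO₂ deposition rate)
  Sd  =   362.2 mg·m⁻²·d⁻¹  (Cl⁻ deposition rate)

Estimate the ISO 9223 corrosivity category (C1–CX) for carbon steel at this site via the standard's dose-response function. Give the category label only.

C5

carbon steel: temperature factor f = -0.054·(2.7) = -0.1458
  Pd branch = 1.77·Pd^0.52·e^(0.02·RH+f) = 43.79 μm/a
  Cl⁻ term: 0.102·362.2^0.62·exp(0.033·62+0.04·12.7) = 50.62
  sum: 43.79 + 50.62 → r_corr = 94.41 μm/a
ISO 9223 Table 2 (carbon steel): 80 < 94.4 ≤ 200 μm/a ⇒ C5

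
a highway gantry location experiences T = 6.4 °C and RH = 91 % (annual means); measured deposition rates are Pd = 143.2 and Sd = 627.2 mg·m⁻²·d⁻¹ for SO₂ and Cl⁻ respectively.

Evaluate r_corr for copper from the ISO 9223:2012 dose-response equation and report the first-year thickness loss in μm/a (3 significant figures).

r_corr = 4.74 μm/a

copper: temperature factor f = +0.126·(-3.6) = -0.4536
  sulphur-dioxide contribution → 2.628 μm/a
  chloride contribution → 2.113 μm/a
  total first-year rate 4.741 μm/a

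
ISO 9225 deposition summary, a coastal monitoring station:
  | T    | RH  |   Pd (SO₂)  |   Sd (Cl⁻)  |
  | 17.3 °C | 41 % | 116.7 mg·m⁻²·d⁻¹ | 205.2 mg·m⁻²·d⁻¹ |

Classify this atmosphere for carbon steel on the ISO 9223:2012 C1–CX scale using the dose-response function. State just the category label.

C4

carbon steel: f(T) = -0.054·(T−10) [T>10 °C] = -0.3942
  SO₂ term: 1.77·116.7^0.52·exp(0.02·41-0.3942) = 32.19
  Sd branch = 0.102·Sd^0.62·e^(0.033·RH+0.04·T) = 21.39 μm/a
  sum: 32.19 + 21.39 → r_corr = 53.59 μm/a
53.6 μm/a falls in (50, 80] for carbon steel → category C4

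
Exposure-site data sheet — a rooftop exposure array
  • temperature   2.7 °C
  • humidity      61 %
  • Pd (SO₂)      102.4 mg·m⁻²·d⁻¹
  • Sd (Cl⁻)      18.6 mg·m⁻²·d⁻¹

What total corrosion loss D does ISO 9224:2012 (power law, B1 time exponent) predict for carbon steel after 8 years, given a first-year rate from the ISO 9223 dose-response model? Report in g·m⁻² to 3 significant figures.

D(8) = 640 g·m⁻²

carbon steel: f(T) = +0.150·(T−10) [T≤10 °C] = -1.0950
  sulphur-dioxide contribution → 22.26 μm/a
  chloride contribution → 5.21 μm/a
  total first-year rate 27.47 μm/a
Power-law: D(8) = r_corr · 8^0.523
  D(8) = 27.47 × 8^0.523 = 27.47 × 2.967 = 81.52 μm
  Mass loss = 81.52 μm × 7.85 g/cm³ = 639.9 g·m⁻²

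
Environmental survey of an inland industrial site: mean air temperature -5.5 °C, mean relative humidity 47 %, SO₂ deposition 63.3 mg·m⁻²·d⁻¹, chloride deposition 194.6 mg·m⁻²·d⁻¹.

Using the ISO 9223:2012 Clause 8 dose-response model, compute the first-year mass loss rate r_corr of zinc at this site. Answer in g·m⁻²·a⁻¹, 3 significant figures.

zinc: f(T) = +0.038·(T−10) [T≤10 °C] = -0.5890
  sulphur-dioxide contribution → 0.3858 μm/a
  chloride contribution → 0.3222 μm/a
  ⇒ r_corr(zinc) = 0.708 μm/a
Convert to mass loss: 0.708 μm/a × 7.14 g/cm³ = 5.055 g·m⁻²·a⁻¹

r_corr = 5.05 g·m⁻²·a⁻¹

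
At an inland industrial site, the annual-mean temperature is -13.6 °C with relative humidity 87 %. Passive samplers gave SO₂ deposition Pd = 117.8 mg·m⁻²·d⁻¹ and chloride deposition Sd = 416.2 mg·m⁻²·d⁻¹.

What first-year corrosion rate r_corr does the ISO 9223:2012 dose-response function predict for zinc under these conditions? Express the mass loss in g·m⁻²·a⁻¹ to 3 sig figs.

zinc: T≤10 °C ⇒ hinge +0.038·(-13.6−10) = -0.8968
  sulphur-dioxide contribution → 2.347 μm/a
  chloride contribution → 0.3438 μm/a
  total first-year rate 2.691 μm/a
Convert to mass loss: 2.691 μm/a × 7.14 g/cm³ = 19.21 g·m⁻²·a⁻¹

r_corr = 19.2 g·m⁻²·a⁻¹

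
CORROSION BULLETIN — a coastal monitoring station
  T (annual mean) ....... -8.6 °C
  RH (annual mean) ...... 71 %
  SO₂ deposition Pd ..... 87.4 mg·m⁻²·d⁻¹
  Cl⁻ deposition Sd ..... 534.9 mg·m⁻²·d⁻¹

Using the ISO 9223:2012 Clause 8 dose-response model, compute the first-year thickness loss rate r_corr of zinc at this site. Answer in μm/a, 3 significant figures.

zinc: temperature factor f = +0.038·(-18.6) = -0.7068
  Pd branch = 0.0129·Pd^0.44·e^(0.046·RH+f) = 1.192 μm/a
  Sd branch = 0.0175·Sd^0.57·e^(0.008·RH+0.085·T) = 0.5338 μm/a
  r_corr = 1.192 + 0.5338 = 1.726 μm/a

r_corr = 1.73 μm/a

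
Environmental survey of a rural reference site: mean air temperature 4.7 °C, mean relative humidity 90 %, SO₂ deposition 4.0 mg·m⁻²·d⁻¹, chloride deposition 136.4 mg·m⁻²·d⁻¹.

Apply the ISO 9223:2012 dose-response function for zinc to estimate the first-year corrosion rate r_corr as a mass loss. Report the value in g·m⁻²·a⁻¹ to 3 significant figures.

zinc: T≤10 °C ⇒ hinge +0.038·(4.7−10) = -0.2014
  Pd branch = 0.0129·Pd^0.44·e^(0.046·RH+f) = 1.219 μm/a
  Cl⁻ term: 0.0175·136.4^0.57·exp(0.008·90+0.085·4.7) = 0.8832
  sum: 1.219 + 0.8832 → r_corr = 2.102 μm/a
Convert to mass loss: 2.102 μm/a × 7.14 g/cm³ = 15.01 g·m⁻²·a⁻¹

r_corr = 15.0 g·m⁻²·a⁻¹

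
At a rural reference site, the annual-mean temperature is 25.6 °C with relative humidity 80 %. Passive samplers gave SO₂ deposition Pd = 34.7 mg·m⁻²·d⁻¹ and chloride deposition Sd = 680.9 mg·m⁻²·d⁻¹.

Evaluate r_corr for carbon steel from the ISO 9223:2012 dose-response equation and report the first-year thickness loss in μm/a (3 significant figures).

carbon steel: f(T) = -0.054·(T−10) [T>10 °C] = -0.8424
  sulphur-dioxide contribution → 23.88 μm/a
  chloride contribution → 227.2 μm/a
  ⇒ r_corr(carbon steel) = 251.1 μm/a

r_corr = 251 μm/a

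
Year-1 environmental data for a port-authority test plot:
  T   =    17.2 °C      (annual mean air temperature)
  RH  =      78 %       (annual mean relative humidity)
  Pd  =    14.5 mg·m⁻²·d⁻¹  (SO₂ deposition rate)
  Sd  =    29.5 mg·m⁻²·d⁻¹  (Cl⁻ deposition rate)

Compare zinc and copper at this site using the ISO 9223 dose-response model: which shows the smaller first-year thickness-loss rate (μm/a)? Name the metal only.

zinc: T>10 °C ⇒ hinge -0.071·(17.2−10) = -0.5112
  Pd branch = 0.0129·Pd^0.44·e^(0.046·RH+f) = 0.9075 μm/a
  Cl⁻ term: 0.0175·29.5^0.57·exp(0.008·78+0.085·17.2) = 0.97
  r_corr = 0.9075 + 0.97 = 1.877 μm/a
copper: temperature factor f = -0.080·(7.2) = -0.5760
  Pd branch = 0.0053·Pd^0.26·e^(0.059·RH+f) = 0.5953 μm/a
  Cl⁻ term: 0.01025·29.5^0.27·exp(0.036·78+0.049·17.2) = 0.9842
  sum: 0.5953 + 0.9842 → r_corr = 1.579 μm/a
Ordering by μm/a: zinc (1.88) > copper (1.58)

copper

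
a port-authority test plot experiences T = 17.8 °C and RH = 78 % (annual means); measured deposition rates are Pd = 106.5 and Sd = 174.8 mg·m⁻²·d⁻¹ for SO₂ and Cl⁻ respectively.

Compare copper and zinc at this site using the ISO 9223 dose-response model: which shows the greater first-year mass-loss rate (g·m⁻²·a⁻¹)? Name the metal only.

zinc

copper: temperature factor f = -0.080·(7.8) = -0.6240
  SO₂ term: 0.0053·106.5^0.26·exp(0.059·78-0.6240) = 0.9528
  Sd branch = 0.01025·Sd^0.27·e^(0.036·RH+0.049·T) = 1.639 μm/a
  sum: 0.9528 + 1.639 → r_corr = 2.592 μm/a
  mass loss = 2.592 μm/a × 8.96 g/cm³ = 23.22 g·m⁻²·a⁻¹
zinc: temperature factor f = -0.071·(7.8) = -0.5538
  Pd branch = 0.0129·Pd^0.44·e^(0.046·RH+f) = 2.091 μm/a
  Sd branch = 0.0175·Sd^0.57·e^(0.008·RH+0.085·T) = 2.814 μm/a
  r_corr = 2.091 + 2.814 = 4.905 μm/a
  mass loss = 4.905 μm/a × 7.14 g/cm³ = 35.02 g·m⁻²·a⁻¹
Ordering by g·m⁻²·a⁻¹: zinc (35) > copper (23.2)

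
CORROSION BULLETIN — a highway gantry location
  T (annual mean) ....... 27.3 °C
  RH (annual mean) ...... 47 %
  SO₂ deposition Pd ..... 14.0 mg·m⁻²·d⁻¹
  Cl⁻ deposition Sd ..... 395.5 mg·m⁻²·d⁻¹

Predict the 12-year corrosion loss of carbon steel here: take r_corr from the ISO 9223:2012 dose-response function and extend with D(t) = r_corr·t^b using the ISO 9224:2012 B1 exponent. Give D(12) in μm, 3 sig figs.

carbon steel: temperature factor f = -0.054·(17.3) = -0.9342
  SO₂ term: 1.77·14.0^0.52·exp(0.02·47-0.9342) = 7.022
  Sd branch = 0.102·Sd^0.62·e^(0.033·RH+0.04·T) = 58.43 μm/a
  r_corr = 7.022 + 58.43 = 65.46 μm/a
ISO 9224: D(t) = r_corr · t^b with b = 0.523 (carbon steel, B1)
  D(12) = 65.46 × 12^0.523 = 65.46 × 3.668 = 240.1 μm

D(12) = 240 μm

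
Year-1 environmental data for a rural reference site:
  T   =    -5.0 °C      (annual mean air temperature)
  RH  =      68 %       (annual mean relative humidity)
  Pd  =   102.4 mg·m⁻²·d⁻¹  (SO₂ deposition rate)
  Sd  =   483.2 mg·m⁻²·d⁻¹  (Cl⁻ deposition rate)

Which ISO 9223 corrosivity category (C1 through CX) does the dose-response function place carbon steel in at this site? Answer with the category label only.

carbon steel: f(T) = +0.150·(T−10) [T≤10 °C] = -2.2500
  Pd branch = 1.77·Pd^0.52·e^(0.02·RH+f) = 8.069 μm/a
  Cl⁻ term: 0.102·483.2^0.62·exp(0.033·68+0.04·-5.0) = 36.35
  r_corr = 8.069 + 36.35 = 44.41 μm/a
Category bounds: 25…50 μm/a bracket r_corr ⇒ C3

C3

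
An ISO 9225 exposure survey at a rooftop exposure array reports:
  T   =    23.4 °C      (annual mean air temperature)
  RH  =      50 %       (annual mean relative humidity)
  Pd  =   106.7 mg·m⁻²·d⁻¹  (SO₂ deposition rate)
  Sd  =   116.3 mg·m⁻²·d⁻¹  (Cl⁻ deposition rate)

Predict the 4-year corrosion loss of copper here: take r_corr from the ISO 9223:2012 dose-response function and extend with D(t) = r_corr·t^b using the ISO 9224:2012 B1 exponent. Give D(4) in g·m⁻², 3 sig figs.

D(4) = 18.6 g·m⁻²

copper: temperature factor f = -0.080·(13.4) = -1.0720
  Pd branch = 0.0053·Pd^0.26·e^(0.059·RH+f) = 0.1167 μm/a
  Sd branch = 0.01025·Sd^0.27·e^(0.036·RH+0.049·T) = 0.7049 μm/a
  sum: 0.1167 + 0.7049 → r_corr = 0.8216 μm/a
Power-law: D(4) = r_corr · 4^0.667
  D(4) = 0.8216 × 4^0.667 = 0.8216 × 2.521 = 2.071 μm
  Mass loss = 2.071 μm × 8.96 g/cm³ = 18.56 g·m⁻²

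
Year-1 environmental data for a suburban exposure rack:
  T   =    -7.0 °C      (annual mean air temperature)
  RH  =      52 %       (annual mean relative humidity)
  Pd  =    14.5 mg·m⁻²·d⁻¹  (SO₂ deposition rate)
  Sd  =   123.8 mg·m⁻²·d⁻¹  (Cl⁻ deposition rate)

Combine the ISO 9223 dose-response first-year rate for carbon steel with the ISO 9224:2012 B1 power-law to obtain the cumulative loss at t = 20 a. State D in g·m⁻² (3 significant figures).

D(20) = 379 g·m⁻²

carbon steel: T≤10 °C ⇒ hinge +0.150·(-7.0−10) = -2.5500
  sulphur-dioxide contribution → 1.571 μm/a
  chloride contribution → 8.506 μm/a
  total first-year rate 10.08 μm/a
ISO 9224: D(t) = r_corr · t^b with b = 0.523 (carbon steel, B1)
  D(20) = 10.08 × 20^0.523 = 10.08 × 4.791 = 48.28 μm
  Mass loss = 48.28 μm × 7.85 g/cm³ = 379 g·m⁻²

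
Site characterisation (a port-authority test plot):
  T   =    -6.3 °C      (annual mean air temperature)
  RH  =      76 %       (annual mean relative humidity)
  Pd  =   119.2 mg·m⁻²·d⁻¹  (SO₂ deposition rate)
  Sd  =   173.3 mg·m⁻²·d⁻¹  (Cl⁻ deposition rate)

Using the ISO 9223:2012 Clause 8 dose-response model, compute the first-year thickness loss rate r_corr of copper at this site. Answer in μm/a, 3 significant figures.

r_corr = 0.676 μm/a

copper: f(T) = +0.126·(T−10) [T≤10 °C] = -2.0538
  SO₂ term: 0.0053·119.2^0.26·exp(0.059·76-2.0538) = 0.2087
  Sd branch = 0.01025·Sd^0.27·e^(0.036·RH+0.049·T) = 0.467 μm/a
  sum: 0.2087 + 0.467 → r_corr = 0.6758 μm/a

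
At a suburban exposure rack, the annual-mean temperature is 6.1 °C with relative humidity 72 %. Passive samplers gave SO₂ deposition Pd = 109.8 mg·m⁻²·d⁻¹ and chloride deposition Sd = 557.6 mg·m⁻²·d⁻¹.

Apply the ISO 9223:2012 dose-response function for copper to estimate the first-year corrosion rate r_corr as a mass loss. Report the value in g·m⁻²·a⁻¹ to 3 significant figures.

copper: temperature factor f = +0.126·(-3.9) = -0.4914
  sulphur-dioxide contribution → 0.7697 μm/a
  chloride contribution → 1.018 μm/a
  total first-year rate 1.788 μm/a
Convert to mass loss: 1.788 μm/a × 8.96 g/cm³ = 16.02 g·m⁻²·a⁻¹

r_corr = 16.0 g·m⁻²·a⁻¹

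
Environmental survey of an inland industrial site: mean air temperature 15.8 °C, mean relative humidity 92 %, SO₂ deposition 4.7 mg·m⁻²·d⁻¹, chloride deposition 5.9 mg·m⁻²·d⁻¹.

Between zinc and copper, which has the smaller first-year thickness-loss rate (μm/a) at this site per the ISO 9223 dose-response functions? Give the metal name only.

zinc

zinc: temperature factor f = -0.071·(5.8) = -0.4118
  sulphur-dioxide contribution → 1.163 μm/a
  chloride contribution → 0.3849 μm/a
  ⇒ r_corr(zinc) = 1.547 μm/a
copper: f(T) = -0.080·(T−10) [T>10 °C] = -0.4640
  sulphur-dioxide contribution → 1.135 μm/a
  chloride contribution → 0.9851 μm/a
  ⇒ r_corr(copper) = 2.12 μm/a
Ordering by μm/a: copper (2.12) > zinc (1.55)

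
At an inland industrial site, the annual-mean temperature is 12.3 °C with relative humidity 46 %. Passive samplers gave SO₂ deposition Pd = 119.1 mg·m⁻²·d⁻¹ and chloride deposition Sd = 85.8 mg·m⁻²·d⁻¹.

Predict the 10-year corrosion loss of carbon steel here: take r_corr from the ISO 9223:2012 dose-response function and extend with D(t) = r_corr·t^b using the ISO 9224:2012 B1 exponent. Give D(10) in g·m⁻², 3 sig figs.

D(10) = 1.55e+03 g·m⁻²

carbon steel: T>10 °C ⇒ hinge -0.054·(12.3−10) = -0.1242
  sulphur-dioxide contribution → 47.1 μm/a
  chloride contribution → 12.03 μm/a
  ⇒ r_corr(carbon steel) = 59.13 μm/a
Power-law: D(10) = r_corr · 10^0.523
  D(10) = 59.13 × 10^0.523 = 59.13 × 3.334 = 197.2 μm
  Mass loss = 197.2 μm × 7.85 g/cm³ = 1548 g·m⁻²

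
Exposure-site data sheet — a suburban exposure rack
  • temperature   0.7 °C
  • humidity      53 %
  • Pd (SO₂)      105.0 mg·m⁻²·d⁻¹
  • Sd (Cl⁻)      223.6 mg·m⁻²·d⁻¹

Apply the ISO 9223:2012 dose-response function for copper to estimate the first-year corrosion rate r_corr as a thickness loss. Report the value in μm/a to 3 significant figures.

copper: f(T) = +0.126·(T−10) [T≤10 °C] = -1.1718
  sulphur-dioxide contribution → 0.1256 μm/a
  chloride contribution → 0.308 μm/a
  total first-year rate 0.4336 μm/a

r_corr = 0.434 μm/a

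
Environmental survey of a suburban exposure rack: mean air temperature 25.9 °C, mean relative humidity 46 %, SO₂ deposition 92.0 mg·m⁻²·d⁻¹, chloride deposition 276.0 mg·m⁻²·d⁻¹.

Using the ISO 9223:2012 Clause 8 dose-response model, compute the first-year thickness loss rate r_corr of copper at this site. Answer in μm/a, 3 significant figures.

copper: f(T) = -0.080·(T−10) [T>10 °C] = -1.2720
  sulphur-dioxide contribution → 0.07263 μm/a
  chloride contribution → 0.8712 μm/a
  total first-year rate 0.9438 μm/a

r_corr = 0.944 μm/a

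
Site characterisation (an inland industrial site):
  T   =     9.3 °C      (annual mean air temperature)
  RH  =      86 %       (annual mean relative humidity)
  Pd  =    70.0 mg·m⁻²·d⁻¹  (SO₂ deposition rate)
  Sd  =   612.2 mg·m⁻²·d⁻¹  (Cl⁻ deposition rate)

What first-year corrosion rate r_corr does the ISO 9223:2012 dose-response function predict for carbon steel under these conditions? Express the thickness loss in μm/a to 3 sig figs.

r_corr = 216 μm/a

carbon steel: temperature factor f = +0.150·(-0.7) = -0.1050
  sulphur-dioxide contribution → 81.06 μm/a
  chloride contribution → 135.1 μm/a
  total first-year rate 216.1 μm/a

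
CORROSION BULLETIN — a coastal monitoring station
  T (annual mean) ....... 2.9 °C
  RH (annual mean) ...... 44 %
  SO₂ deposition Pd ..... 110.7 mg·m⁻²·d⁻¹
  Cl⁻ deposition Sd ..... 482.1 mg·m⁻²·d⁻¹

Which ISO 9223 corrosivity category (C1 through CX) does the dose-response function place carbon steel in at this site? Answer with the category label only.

carbon steel: T≤10 °C ⇒ hinge +0.150·(2.9−10) = -1.0650
  SO₂ term: 1.77·110.7^0.52·exp(0.02·44-1.0650) = 17.01
  Sd branch = 0.102·Sd^0.62·e^(0.033·RH+0.04·T) = 22.55 μm/a
  sum: 17.01 + 22.55 → r_corr = 39.55 μm/a
Category bounds: 25…50 μm/a bracket r_corr ⇒ C3

C3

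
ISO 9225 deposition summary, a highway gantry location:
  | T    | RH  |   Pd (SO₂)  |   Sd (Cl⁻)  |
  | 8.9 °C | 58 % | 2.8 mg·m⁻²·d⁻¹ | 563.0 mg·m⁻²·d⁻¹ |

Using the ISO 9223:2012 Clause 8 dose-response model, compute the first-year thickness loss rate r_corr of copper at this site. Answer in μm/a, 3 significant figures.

copper: f(T) = +0.126·(T−10) [T≤10 °C] = -0.1386
  Pd branch = 0.0053·Pd^0.26·e^(0.059·RH+f) = 0.1847 μm/a
  Cl⁻ term: 0.01025·563.0^0.27·exp(0.036·58+0.049·8.9) = 0.7072
  sum: 0.1847 + 0.7072 → r_corr = 0.8919 μm/a

r_corr = 0.892 μm/a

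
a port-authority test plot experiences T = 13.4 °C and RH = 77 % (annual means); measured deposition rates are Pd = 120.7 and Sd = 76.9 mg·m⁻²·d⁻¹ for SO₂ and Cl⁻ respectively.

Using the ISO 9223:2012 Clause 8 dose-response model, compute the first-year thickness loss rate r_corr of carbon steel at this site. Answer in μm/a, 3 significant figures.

r_corr = 116 μm/a

carbon steel: T>10 °C ⇒ hinge -0.054·(13.4−10) = -0.1836
  SO₂ term: 1.77·120.7^0.52·exp(0.02·77-0.1836) = 83.09
  Cl⁻ term: 0.102·76.9^0.62·exp(0.033·77+0.04·13.4) = 32.67
  sum: 83.09 + 32.67 → r_corr = 115.8 μm/a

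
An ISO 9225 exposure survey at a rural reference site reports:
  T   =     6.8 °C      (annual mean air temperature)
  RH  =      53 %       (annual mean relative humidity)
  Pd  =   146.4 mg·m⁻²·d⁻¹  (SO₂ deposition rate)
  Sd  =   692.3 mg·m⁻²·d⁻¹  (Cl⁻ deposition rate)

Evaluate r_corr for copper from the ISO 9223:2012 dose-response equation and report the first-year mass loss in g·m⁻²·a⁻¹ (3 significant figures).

r_corr = 7.70 g·m⁻²·a⁻¹

copper: f(T) = +0.126·(T−10) [T≤10 °C] = -0.4032
  Pd branch = 0.0053·Pd^0.26·e^(0.059·RH+f) = 0.2953 μm/a
  Cl⁻ term: 0.01025·692.3^0.27·exp(0.036·53+0.049·6.8) = 0.5636
  sum: 0.2953 + 0.5636 → r_corr = 0.8589 μm/a
Convert to mass loss: 0.8589 μm/a × 8.96 g/cm³ = 7.695 g·m⁻²·a⁻¹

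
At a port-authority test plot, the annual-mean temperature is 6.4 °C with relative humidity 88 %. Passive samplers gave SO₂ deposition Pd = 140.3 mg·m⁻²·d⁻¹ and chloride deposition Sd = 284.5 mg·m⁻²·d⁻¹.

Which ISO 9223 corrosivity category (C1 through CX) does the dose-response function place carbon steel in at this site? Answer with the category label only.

carbon steel: T≤10 °C ⇒ hinge +0.150·(6.4−10) = -0.5400
  SO₂ term: 1.77·140.3^0.52·exp(0.02·88-0.5400) = 78.39
  Cl⁻ term: 0.102·284.5^0.62·exp(0.033·88+0.04·6.4) = 79.89
  r_corr = 78.39 + 79.89 = 158.3 μm/a
ISO 9223 Table 2 (carbon steel): 80 < 158 ≤ 200 μm/a ⇒ C5

C5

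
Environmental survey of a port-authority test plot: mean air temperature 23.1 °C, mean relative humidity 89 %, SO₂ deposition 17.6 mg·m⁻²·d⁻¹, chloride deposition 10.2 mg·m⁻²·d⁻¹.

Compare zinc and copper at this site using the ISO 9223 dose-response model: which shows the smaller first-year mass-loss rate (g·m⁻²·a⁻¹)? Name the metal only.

zinc

zinc: T>10 °C ⇒ hinge -0.071·(23.1−10) = -0.9301
  sulphur-dioxide contribution → 1.078 μm/a
  chloride contribution → 0.9548 μm/a
  total first-year rate 2.033 μm/a
  mass loss = 2.033 μm/a × 7.14 g/cm³ = 14.51 g·m⁻²·a⁻¹
copper: T>10 °C ⇒ hinge -0.080·(23.1−10) = -1.0480
  sulphur-dioxide contribution → 0.7472 μm/a
  chloride contribution → 1.466 μm/a
  total first-year rate 2.213 μm/a
  mass loss = 2.213 μm/a × 8.96 g/cm³ = 19.83 g·m⁻²·a⁻¹
Ordering by g·m⁻²·a⁻¹: copper (19.8) > zinc (14.5)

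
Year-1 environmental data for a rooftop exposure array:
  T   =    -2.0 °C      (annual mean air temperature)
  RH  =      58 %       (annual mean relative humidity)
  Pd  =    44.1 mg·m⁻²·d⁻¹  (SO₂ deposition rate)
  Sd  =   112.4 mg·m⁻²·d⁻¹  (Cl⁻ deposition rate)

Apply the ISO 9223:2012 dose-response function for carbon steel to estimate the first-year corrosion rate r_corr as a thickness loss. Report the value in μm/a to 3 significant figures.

carbon steel: f(T) = +0.150·(T−10) [T≤10 °C] = -1.8000
  sulphur-dioxide contribution → 6.685 μm/a
  chloride contribution → 11.93 μm/a
  ⇒ r_corr(carbon steel) = 18.61 μm/a

r_corr = 18.6 μm/a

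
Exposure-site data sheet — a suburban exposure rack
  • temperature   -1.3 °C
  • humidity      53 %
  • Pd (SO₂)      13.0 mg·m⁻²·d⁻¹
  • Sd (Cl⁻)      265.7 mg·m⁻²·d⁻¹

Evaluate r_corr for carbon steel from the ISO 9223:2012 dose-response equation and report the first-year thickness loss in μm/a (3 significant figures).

r_corr = 21.3 μm/a

carbon steel: f(T) = +0.150·(T−10) [T≤10 °C] = -1.6950
  Pd branch = 1.77·Pd^0.52·e^(0.02·RH+f) = 3.56 μm/a
  Cl⁻ term: 0.102·265.7^0.62·exp(0.033·53+0.04·-1.3) = 17.73
  sum: 3.56 + 17.73 → r_corr = 21.29 μm/a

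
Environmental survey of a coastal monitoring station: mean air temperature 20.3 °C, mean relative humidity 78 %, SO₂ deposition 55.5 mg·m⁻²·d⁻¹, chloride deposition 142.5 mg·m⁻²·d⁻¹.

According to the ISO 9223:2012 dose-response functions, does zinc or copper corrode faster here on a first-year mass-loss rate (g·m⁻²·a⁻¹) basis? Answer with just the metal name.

zinc: f(T) = -0.071·(T−10) [T>10 °C] = -0.7313
  Pd branch = 0.0129·Pd^0.44·e^(0.046·RH+f) = 1.314 μm/a
  Sd branch = 0.0175·Sd^0.57·e^(0.008·RH+0.085·T) = 3.098 μm/a
  sum: 1.314 + 3.098 → r_corr = 4.412 μm/a
  mass loss = 4.412 μm/a × 7.14 g/cm³ = 31.5 g·m⁻²·a⁻¹
copper: temperature factor f = -0.080·(10.3) = -0.8240
  SO₂ term: 0.0053·55.5^0.26·exp(0.059·78-0.8240) = 0.6585
  Sd branch = 0.01025·Sd^0.27·e^(0.036·RH+0.049·T) = 1.753 μm/a
  sum: 0.6585 + 1.753 → r_corr = 2.411 μm/a
  mass loss = 2.411 μm/a × 8.96 g/cm³ = 21.61 g·m⁻²·a⁻¹
Ordering by g·m⁻²·a⁻¹: zinc (31.5) > copper (21.6)

zinc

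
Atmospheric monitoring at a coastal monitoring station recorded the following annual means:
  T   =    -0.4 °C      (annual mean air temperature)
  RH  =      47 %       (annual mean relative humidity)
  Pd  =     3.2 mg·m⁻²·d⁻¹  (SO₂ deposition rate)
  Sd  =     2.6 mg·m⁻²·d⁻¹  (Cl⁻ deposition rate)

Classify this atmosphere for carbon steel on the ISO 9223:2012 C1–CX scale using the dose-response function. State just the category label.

carbon steel: temperature factor f = +0.150·(-10.4) = -1.5600
  SO₂ term: 1.77·3.2^0.52·exp(0.02·47-1.5600) = 1.743
  Sd branch = 0.102·Sd^0.62·e^(0.033·RH+0.04·T) = 0.8561 μm/a
  r_corr = 1.743 + 0.8561 = 2.599 μm/a
2.6 μm/a falls in (1.3, 25] for carbon steel → category C2

C2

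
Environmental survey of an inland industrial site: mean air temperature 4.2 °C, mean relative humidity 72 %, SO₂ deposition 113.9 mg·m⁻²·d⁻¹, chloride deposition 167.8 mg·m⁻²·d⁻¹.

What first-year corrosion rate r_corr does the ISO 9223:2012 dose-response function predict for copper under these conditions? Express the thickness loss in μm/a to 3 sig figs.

copper: T≤10 °C ⇒ hinge +0.126·(4.2−10) = -0.7308
  sulphur-dioxide contribution → 0.6116 μm/a
  chloride contribution → 0.6706 μm/a
  total first-year rate 1.282 μm/a

r_corr = 1.28 μm/a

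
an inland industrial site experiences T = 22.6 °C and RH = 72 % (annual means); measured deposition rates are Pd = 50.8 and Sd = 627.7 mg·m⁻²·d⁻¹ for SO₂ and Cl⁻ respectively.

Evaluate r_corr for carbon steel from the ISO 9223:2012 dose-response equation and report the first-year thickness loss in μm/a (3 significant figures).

carbon steel: temperature factor f = -0.054·(12.6) = -0.6804
  Pd branch = 1.77·Pd^0.52·e^(0.02·RH+f) = 29.17 μm/a
  Cl⁻ term: 0.102·627.7^0.62·exp(0.033·72+0.04·22.6) = 147.1
  sum: 29.17 + 147.1 → r_corr = 176.3 μm/a

r_corr = 176 μm/a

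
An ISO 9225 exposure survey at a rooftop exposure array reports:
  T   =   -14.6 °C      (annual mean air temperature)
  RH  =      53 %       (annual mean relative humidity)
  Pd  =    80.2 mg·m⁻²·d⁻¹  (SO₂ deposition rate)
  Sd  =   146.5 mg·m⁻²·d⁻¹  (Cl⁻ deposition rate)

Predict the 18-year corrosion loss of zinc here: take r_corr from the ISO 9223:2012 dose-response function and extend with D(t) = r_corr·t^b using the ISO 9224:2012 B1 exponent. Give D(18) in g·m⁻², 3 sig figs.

zinc: f(T) = +0.038·(T−10) [T≤10 °C] = -0.9348
  SO₂ term: 0.0129·80.2^0.44·exp(0.046·53-0.9348) = 0.3993
  Sd branch = 0.0175·Sd^0.57·e^(0.008·RH+0.085·T) = 0.1327 μm/a
  sum: 0.3993 + 0.1327 → r_corr = 0.5319 μm/a
ISO 9224: D(t) = r_corr · t^b with b = 0.813 (zinc, B1)
  D(18) = 0.5319 × 18^0.813 = 0.5319 × 10.48 = 5.577 μm
  Mass loss = 5.577 μm × 7.14 g/cm³ = 39.82 g·m⁻²

D(18) = 39.8 g·m⁻²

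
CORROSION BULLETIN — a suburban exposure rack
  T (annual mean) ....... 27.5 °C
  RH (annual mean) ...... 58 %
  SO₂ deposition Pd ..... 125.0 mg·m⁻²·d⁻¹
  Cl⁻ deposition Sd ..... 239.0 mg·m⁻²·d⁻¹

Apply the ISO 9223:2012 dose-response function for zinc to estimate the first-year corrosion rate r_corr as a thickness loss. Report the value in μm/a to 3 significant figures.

zinc: f(T) = -0.071·(T−10) [T>10 °C] = -1.2425
  Pd branch = 0.0129·Pd^0.44·e^(0.046·RH+f) = 0.4491 μm/a
  Sd branch = 0.0175·Sd^0.57·e^(0.008·RH+0.085·T) = 6.537 μm/a
  r_corr = 0.4491 + 6.537 = 6.986 μm/a

r_corr = 6.99 μm/a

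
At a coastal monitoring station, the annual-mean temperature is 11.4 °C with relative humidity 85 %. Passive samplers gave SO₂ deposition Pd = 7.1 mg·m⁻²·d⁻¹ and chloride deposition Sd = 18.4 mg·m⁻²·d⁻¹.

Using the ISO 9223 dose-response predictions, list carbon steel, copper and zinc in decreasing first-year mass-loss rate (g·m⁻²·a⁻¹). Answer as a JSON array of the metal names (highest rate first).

carbon steel: temperature factor f = -0.054·(1.4) = -0.0756
  SO₂ term: 1.77·7.1^0.52·exp(0.02·85-0.0756) = 24.89
  Sd branch = 0.102·Sd^0.62·e^(0.033·RH+0.04·T) = 16.18 μm/a
  sum: 24.89 + 16.18 → r_corr = 41.08 μm/a
  mass loss = 41.08 μm/a × 7.85 g/cm³ = 322.4 g·m⁻²·a⁻¹
copper: T>10 °C ⇒ hinge -0.080·(11.4−10) = -0.1120
  SO₂ term: 0.0053·7.1^0.26·exp(0.059·85-0.1120) = 1.188
  Sd branch = 0.01025·Sd^0.27·e^(0.036·RH+0.049·T) = 0.839 μm/a
  r_corr = 1.188 + 0.839 = 2.027 μm/a
  mass loss = 2.027 μm/a × 8.96 g/cm³ = 18.17 g·m⁻²·a⁻¹
zinc: f(T) = -0.071·(T−10) [T>10 °C] = -0.0994
  Pd branch = 0.0129·Pd^0.44·e^(0.046·RH+f) = 1.381 μm/a
  Sd branch = 0.0175·Sd^0.57·e^(0.008·RH+0.085·T) = 0.4788 μm/a
  r_corr = 1.381 + 0.4788 = 1.859 μm/a
  mass loss = 1.859 μm/a × 7.14 g/cm³ = 13.28 g·m⁻²·a⁻¹
Ordering by g·m⁻²·a⁻¹: carbon steel (322) > copper (18.2) > zinc (13.3)

["carbon steel", "copper", "zinc"]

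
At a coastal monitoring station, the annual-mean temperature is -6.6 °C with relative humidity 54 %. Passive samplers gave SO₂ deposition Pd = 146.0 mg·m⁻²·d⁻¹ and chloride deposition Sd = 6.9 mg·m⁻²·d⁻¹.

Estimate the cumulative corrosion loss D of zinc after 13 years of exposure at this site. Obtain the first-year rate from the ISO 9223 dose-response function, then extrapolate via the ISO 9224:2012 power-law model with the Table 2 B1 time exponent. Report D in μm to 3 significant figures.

zinc: temperature factor f = +0.038·(-16.6) = -0.6308
  sulphur-dioxide contribution → 0.7375 μm/a
  chloride contribution → 0.04625 μm/a
  total first-year rate 0.7837 μm/a
Long-term exponent b (ISO 9224 Table 2, B1) = 0.813
  D(13) = 0.7837 × 13^0.813 = 0.7837 × 8.047 = 6.307 μm

D(13) = 6.31 μm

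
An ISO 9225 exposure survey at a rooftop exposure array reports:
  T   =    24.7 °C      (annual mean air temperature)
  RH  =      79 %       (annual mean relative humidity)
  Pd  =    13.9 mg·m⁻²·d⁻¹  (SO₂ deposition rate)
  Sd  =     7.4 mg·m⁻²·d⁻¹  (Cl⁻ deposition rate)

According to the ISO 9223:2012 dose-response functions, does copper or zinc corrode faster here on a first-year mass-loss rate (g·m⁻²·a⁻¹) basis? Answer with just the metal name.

copper: temperature factor f = -0.080·(14.7) = -1.1760
  sulphur-dioxide contribution → 0.3427 μm/a
  chloride contribution → 1.014 μm/a
  total first-year rate 1.357 μm/a
  mass loss = 1.357 μm/a × 8.96 g/cm³ = 12.16 g·m⁻²·a⁻¹
zinc: T>10 °C ⇒ hinge -0.071·(24.7−10) = -1.0437
  sulphur-dioxide contribution → 0.5476 μm/a
  chloride contribution → 0.841 μm/a
  ⇒ r_corr(zinc) = 1.389 μm/a
  mass loss = 1.389 μm/a × 7.14 g/cm³ = 9.914 g·m⁻²·a⁻¹
Ordering by g·m⁻²·a⁻¹: copper (12.2) > zinc (9.91)

copper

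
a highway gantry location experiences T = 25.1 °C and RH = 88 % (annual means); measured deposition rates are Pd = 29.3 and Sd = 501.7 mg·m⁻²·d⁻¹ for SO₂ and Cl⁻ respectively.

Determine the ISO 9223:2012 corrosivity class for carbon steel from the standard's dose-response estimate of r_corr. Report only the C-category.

CX

carbon steel: f(T) = -0.054·(T−10) [T>10 °C] = -0.8154
  Pd branch = 1.77·Pd^0.52·e^(0.02·RH+f) = 26.36 μm/a
  Sd branch = 0.102·Sd^0.62·e^(0.033·RH+0.04·T) = 239.9 μm/a
  sum: 26.36 + 239.9 → r_corr = 266.3 μm/a
266 μm/a falls in (200, 700] for carbon steel → category CX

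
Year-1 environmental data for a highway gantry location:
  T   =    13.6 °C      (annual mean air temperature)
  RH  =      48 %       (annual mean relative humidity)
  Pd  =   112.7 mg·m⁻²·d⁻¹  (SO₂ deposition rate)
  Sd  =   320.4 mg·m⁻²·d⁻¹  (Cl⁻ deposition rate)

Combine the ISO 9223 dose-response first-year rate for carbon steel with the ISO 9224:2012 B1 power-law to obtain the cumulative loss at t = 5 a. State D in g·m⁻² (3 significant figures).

carbon steel: T>10 °C ⇒ hinge -0.054·(13.6−10) = -0.1944
  sulphur-dioxide contribution → 44.41 μm/a
  chloride contribution → 30.64 μm/a
  total first-year rate 75.05 μm/a
Power-law: D(5) = r_corr · 5^0.523
  D(5) = 75.05 × 5^0.523 = 75.05 × 2.32 = 174.1 μm
  Mass loss = 174.1 μm × 7.85 g/cm³ = 1367 g·m⁻²

D(5) = 1.37e+03 g·m⁻²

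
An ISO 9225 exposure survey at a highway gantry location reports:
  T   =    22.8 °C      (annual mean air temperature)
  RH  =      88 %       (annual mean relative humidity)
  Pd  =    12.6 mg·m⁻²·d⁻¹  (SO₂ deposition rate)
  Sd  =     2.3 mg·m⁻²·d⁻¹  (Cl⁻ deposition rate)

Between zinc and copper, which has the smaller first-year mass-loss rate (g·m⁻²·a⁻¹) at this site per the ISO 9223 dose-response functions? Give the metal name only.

zinc: T>10 °C ⇒ hinge -0.071·(22.8−10) = -0.9088
  Pd branch = 0.0129·Pd^0.44·e^(0.046·RH+f) = 0.908 μm/a
  Sd branch = 0.0175·Sd^0.57·e^(0.008·RH+0.085·T) = 0.395 μm/a
  sum: 0.908 + 0.395 → r_corr = 1.303 μm/a
  mass loss = 1.303 μm/a × 7.14 g/cm³ = 9.304 g·m⁻²·a⁻¹
copper: T>10 °C ⇒ hinge -0.080·(22.8−10) = -1.0240
  SO₂ term: 0.0053·12.6^0.26·exp(0.059·88-1.0240) = 0.6615
  Cl⁻ term: 0.01025·2.3^0.27·exp(0.036·88+0.049·22.8) = 0.932
  sum: 0.6615 + 0.932 → r_corr = 1.594 μm/a
  mass loss = 1.594 μm/a × 8.96 g/cm³ = 14.28 g·m⁻²·a⁻¹
Ordering by g·m⁻²·a⁻¹: copper (14.3) > zinc (9.3)

zinc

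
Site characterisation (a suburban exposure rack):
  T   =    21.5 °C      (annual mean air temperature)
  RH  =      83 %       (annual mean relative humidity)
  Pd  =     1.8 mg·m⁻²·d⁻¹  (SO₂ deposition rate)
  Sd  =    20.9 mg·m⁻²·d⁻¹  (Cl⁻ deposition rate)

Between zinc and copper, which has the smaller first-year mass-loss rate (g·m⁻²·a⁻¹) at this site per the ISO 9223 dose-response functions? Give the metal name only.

zinc

zinc: f(T) = -0.071·(T−10) [T>10 °C] = -0.8165
  sulphur-dioxide contribution → 0.3361 μm/a
  chloride contribution → 1.196 μm/a
  total first-year rate 1.532 μm/a
  mass loss = 1.532 μm/a × 7.14 g/cm³ = 10.94 g·m⁻²·a⁻¹
copper: temperature factor f = -0.080·(11.5) = -0.9200
  sulphur-dioxide contribution → 0.3295 μm/a
  chloride contribution → 1.325 μm/a
  ⇒ r_corr(copper) = 1.655 μm/a
  mass loss = 1.655 μm/a × 8.96 g/cm³ = 14.83 g·m⁻²·a⁻¹
Ordering by g·m⁻²·a⁻¹: copper (14.8) > zinc (10.9)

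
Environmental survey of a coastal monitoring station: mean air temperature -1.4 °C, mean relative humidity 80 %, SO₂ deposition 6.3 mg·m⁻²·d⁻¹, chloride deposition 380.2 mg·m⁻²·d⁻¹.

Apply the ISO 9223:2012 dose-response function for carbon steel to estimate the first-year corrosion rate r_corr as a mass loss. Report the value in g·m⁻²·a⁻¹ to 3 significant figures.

r_corr = 454 g·m⁻²·a⁻¹

carbon steel: f(T) = +0.150·(T−10) [T≤10 °C] = -1.7100
  Pd branch = 1.77·Pd^0.52·e^(0.02·RH+f) = 4.129 μm/a
  Cl⁻ term: 0.102·380.2^0.62·exp(0.033·80+0.04·-1.4) = 53.76
  sum: 4.129 + 53.76 → r_corr = 57.88 μm/a
Convert to mass loss: 57.88 μm/a × 7.85 g/cm³ = 454.4 g·m⁻²·a⁻¹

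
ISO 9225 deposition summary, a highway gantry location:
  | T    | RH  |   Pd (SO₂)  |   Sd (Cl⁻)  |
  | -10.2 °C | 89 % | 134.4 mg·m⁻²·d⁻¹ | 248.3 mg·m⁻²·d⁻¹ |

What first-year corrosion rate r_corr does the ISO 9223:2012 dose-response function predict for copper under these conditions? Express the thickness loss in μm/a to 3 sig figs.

r_corr = 0.963 μm/a

copper: f(T) = +0.126·(T−10) [T≤10 °C] = -2.5452
  SO₂ term: 0.0053·134.4^0.26·exp(0.059·89-2.5452) = 0.2836
  Sd branch = 0.01025·Sd^0.27·e^(0.036·RH+0.049·T) = 0.6789 μm/a
  r_corr = 0.2836 + 0.6789 = 0.9625 μm/a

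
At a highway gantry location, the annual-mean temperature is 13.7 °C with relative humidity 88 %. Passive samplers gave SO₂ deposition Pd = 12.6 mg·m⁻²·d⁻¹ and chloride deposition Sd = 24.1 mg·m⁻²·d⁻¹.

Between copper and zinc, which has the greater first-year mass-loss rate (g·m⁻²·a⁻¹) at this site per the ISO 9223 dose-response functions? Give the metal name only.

copper: f(T) = -0.080·(T−10) [T>10 °C] = -0.2960
  sulphur-dioxide contribution → 1.37 μm/a
  chloride contribution → 1.125 μm/a
  total first-year rate 2.495 μm/a
  mass loss = 2.495 μm/a × 8.96 g/cm³ = 22.36 g·m⁻²·a⁻¹
zinc: f(T) = -0.071·(T−10) [T>10 °C] = -0.2627
  sulphur-dioxide contribution → 1.733 μm/a
  chloride contribution → 0.6955 μm/a
  total first-year rate 2.428 μm/a
  mass loss = 2.428 μm/a × 7.14 g/cm³ = 17.34 g·m⁻²·a⁻¹
Ordering by g·m⁻²·a⁻¹: copper (22.4) > zinc (17.3)

copper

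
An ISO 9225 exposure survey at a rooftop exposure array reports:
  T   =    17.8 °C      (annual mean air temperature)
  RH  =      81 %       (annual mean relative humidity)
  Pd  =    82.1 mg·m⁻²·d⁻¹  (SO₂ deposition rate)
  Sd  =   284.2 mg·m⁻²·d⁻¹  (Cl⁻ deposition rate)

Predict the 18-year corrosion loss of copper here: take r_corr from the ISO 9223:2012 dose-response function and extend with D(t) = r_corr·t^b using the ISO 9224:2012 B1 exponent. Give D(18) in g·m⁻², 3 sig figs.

copper: temperature factor f = -0.080·(7.8) = -0.6240
  SO₂ term: 0.0053·82.1^0.26·exp(0.059·81-0.6240) = 1.063
  Cl⁻ term: 0.01025·284.2^0.27·exp(0.036·81+0.049·17.8) = 2.082
  sum: 1.063 + 2.082 → r_corr = 3.145 μm/a
ISO 9224: D(t) = r_corr · t^b with b = 0.667 (copper, B1)
  D(18) = 3.145 × 18^0.667 = 3.145 × 6.875 = 21.62 μm
  Mass loss = 21.62 μm × 8.96 g/cm³ = 193.7 g·m⁻²

D(18) = 194 g·m⁻²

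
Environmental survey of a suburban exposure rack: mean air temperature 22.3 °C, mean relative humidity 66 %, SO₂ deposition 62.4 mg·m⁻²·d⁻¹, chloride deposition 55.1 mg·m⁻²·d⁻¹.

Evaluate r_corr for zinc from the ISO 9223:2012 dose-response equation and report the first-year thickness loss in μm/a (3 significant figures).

r_corr = 2.63 μm/a

zinc: f(T) = -0.071·(T−10) [T>10 °C] = -0.8733
  SO₂ term: 0.0129·62.4^0.44·exp(0.046·66-0.8733) = 0.6914
  Sd branch = 0.0175·Sd^0.57·e^(0.008·RH+0.085·T) = 1.941 μm/a
  r_corr = 0.6914 + 1.941 = 2.632 μm/a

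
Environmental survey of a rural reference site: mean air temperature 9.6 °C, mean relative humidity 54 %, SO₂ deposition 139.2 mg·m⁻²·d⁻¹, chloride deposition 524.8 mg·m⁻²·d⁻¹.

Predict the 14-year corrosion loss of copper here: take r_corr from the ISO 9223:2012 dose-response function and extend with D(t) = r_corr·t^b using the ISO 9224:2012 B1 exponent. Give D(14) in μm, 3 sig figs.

copper: T≤10 °C ⇒ hinge +0.126·(9.6−10) = -0.0504
  sulphur-dioxide contribution → 0.4399 μm/a
  chloride contribution → 0.6218 μm/a
  ⇒ r_corr(copper) = 1.062 μm/a
Power-law: D(14) = r_corr · 14^0.667
  D(14) = 1.062 × 14^0.667 = 1.062 × 5.814 = 6.173 μm

D(14) = 6.17 μm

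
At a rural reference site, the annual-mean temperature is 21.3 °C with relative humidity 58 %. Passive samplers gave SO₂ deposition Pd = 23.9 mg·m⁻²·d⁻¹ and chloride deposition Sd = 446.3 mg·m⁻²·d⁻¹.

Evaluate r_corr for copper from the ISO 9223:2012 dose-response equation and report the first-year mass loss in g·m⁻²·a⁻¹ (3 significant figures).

r_corr = 12.3 g·m⁻²·a⁻¹

copper: temperature factor f = -0.080·(11.3) = -0.9040
  SO₂ term: 0.0053·23.9^0.26·exp(0.059·58-0.9040) = 0.15
  Sd branch = 0.01025·Sd^0.27·e^(0.036·RH+0.049·T) = 1.22 μm/a
  r_corr = 0.15 + 1.22 = 1.37 μm/a
Convert to mass loss: 1.37 μm/a × 8.96 g/cm³ = 12.27 g·m⁻²·a⁻¹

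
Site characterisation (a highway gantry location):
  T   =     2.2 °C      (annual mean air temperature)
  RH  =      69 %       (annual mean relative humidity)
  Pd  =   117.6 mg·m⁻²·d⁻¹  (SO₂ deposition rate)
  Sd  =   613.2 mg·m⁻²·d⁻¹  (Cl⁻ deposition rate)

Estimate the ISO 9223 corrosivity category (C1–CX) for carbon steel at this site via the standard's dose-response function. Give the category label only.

carbon steel: temperature factor f = +0.150·(-7.8) = -1.1700
  sulphur-dioxide contribution → 26.05 μm/a
  chloride contribution → 58.08 μm/a
  ⇒ r_corr(carbon steel) = 84.13 μm/a
Category bounds: 80…200 μm/a bracket r_corr ⇒ C5

C5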